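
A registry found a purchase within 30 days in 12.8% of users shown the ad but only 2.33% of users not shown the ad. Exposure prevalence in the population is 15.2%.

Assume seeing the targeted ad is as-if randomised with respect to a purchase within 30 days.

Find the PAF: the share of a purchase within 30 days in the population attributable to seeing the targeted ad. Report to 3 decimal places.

PAF ≈ 0.406

p₁ = 0.128, p₀ = 0.0233.
Overall risk P(Y=1) = π·p₁ + (1−π)·p₀ = 0.152×0.128 + 0.848×0.0233 = 0.039214.
Under exogeneity, PAF = [P(Y=1) − p₀] / P(Y=1).
PAF = (0.039214 − 0.0233) / 0.039214 ≈ 0.4058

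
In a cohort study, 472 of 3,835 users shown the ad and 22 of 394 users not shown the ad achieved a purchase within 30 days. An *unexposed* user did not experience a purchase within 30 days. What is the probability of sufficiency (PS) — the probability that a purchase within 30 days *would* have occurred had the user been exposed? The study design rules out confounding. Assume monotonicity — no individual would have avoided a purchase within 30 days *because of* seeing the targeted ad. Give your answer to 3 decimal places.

PS ≈ 0.071

p₁ = P(outcome | exposed) = 472/3835 = 0.12308
p₀ = P(outcome | unexposed) = 22/394 = 0.055838
Under exogeneity and monotonicity, PS = (p₁ − p₀) / (1 − p₀).
PS = (0.12308 − 0.055838) / (1 − 0.055838) = 0.067239 / 0.94416 ≈ 0.0712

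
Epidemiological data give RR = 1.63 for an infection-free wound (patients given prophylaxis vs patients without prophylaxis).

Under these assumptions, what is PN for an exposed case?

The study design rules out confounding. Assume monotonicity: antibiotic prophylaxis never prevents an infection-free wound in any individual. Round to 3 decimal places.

PN ≈ 0.387

Under exogeneity and monotonicity, PN = (RR − 1) / RR = 1 − 1/RR.
PN = (1.63 − 1) / 1.63 = 0.63 / 1.63 ≈ 0.3865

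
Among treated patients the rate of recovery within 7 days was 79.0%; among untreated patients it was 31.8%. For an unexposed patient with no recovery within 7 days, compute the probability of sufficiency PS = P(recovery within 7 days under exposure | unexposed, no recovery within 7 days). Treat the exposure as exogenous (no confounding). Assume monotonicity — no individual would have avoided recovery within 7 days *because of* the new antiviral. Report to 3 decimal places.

p₁ = 0.79, p₀ = 0.318.
Under exogeneity and monotonicity, PS = (p₁ − p₀) / (1 − p₀).
PS = (0.79 − 0.318) / (1 − 0.318) = 0.472 / 0.682 ≈ 0.6921

PS ≈ 0.692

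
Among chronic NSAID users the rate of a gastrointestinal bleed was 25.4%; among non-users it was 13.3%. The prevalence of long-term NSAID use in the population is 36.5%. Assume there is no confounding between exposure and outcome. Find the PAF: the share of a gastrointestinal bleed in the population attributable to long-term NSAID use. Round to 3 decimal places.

PAF ≈ 0.249

p₁ = 0.254, p₀ = 0.133.
Overall risk P(Y=1) = π·p₁ + (1−π)·p₀ = 0.365×0.254 + 0.635×0.133 = 0.17717.
Under exogeneity, PAF = [P(Y=1) − p₀] / P(Y=1).
PAF = (0.17717 − 0.133) / 0.17717 ≈ 0.2493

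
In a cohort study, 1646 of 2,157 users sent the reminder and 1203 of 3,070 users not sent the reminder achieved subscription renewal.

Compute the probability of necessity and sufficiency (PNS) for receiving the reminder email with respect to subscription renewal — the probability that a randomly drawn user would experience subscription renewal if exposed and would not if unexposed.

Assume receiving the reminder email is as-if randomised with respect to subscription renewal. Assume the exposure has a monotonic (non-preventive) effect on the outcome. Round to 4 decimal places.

PNS ≈ 0.3712

p₁ = P(outcome | exposed) = 1646/2157 = 0.7631
p₀ = P(outcome | unexposed) = 1203/3070 = 0.39186
Under exogeneity and monotonicity, PNS = p₁ − p₀.
PNS = 0.7631 − 0.39186 = 0.37124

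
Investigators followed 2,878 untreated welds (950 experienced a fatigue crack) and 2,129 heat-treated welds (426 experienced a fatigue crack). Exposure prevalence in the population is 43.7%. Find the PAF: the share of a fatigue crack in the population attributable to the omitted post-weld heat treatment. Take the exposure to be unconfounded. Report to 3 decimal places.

PAF ≈ 0.221

p₁ = P(outcome | exposed) = 950/2878 = 0.33009
p₀ = P(outcome | unexposed) = 426/2129 = 0.20009
Overall risk P(Y=1) = π·p₁ + (1−π)·p₀ = 0.437×0.33009 + 0.563×0.20009 = 0.2569.
Under exogeneity, PAF = [P(Y=1) − p₀] / P(Y=1).
PAF = (0.2569 − 0.20009) / 0.2569 ≈ 0.2211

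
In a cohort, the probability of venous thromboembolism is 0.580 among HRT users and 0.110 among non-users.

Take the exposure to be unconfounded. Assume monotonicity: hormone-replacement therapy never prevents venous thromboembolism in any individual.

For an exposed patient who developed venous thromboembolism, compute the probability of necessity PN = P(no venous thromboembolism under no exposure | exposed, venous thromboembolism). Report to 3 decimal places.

Let p₁ = 0.58, p₀ = 0.11.
Under exogeneity and monotonicity, PN = (p₁ − p₀) / p₁.
PN = (0.58 − 0.11) / 0.58 = 0.47 / 0.58 ≈ 0.8103

PN ≈ 0.810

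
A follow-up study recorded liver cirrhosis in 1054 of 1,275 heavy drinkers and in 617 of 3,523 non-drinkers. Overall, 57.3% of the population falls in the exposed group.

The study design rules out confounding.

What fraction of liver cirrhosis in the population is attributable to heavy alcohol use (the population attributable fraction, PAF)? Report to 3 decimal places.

PAF ≈ 0.681

p₁ = P(outcome | exposed) = 1054/1275 = 0.82667
p₀ = P(outcome | unexposed) = 617/3523 = 0.17513
Overall risk P(Y=1) = π·p₁ + (1−π)·p₀ = 0.573×0.82667 + 0.427×0.17513 = 0.54846.
Under exogeneity, PAF = [P(Y=1) − p₀] / P(Y=1).
PAF = (0.54846 − 0.17513) / 0.54846 ≈ 0.6807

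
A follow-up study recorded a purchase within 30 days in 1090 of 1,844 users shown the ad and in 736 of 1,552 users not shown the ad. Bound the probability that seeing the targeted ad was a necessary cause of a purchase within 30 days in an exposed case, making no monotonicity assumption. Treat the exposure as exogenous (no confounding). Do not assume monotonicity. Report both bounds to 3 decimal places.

0.198 ≤ PN ≤ 0.889

p₁ = P(outcome | exposed) = 1090/1844 = 0.59111
p₀ = P(outcome | unexposed) = 736/1552 = 0.47423
Under exogeneity alone the bounds on PN are max{0,(p₁−p₀)/p₁} ≤ PN ≤ min{1,(1−p₀)/p₁}.
  lower = (p₁ − p₀)/p₁ = 0.11688 / 0.59111 ≈ 0.1977
  upper = min{1, (1 − p₀)/p₁} = 0.52577 / 0.59111 ≈ 0.8895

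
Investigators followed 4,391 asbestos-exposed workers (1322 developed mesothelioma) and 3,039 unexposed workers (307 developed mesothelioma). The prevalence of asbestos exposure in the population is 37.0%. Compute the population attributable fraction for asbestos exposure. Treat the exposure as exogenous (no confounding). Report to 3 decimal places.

p₁ = P(outcome | exposed) = 1322/4391 = 0.30107
p₀ = P(outcome | unexposed) = 307/3039 = 0.10102
Overall risk P(Y=1) = π·p₁ + (1−π)·p₀ = 0.37×0.30107 + 0.63×0.10102 = 0.17504.
Under exogeneity, PAF = [P(Y=1) − p₀] / P(Y=1).
PAF = (0.17504 − 0.10102) / 0.17504 ≈ 0.4229

PAF ≈ 0.423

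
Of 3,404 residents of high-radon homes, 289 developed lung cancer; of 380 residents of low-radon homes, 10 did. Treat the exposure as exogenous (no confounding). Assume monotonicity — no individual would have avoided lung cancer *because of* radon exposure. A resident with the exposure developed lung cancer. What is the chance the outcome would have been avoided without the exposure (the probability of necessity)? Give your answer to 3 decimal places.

p₁ = P(outcome | exposed) = 289/3404 = 0.0849
p₀ = P(outcome | unexposed) = 10/380 = 0.026316
Under exogeneity and monotonicity, PN = (p₁ − p₀) / p₁.
PN = (0.0849 − 0.026316) / 0.0849 = 0.058584 / 0.0849 ≈ 0.6900

PN ≈ 0.690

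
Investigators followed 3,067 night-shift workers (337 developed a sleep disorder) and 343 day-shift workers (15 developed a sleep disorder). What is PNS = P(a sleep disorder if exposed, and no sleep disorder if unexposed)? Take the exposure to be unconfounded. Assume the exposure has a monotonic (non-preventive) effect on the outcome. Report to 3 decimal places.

p₁ = P(outcome | exposed) = 337/3067 = 0.10988
p₀ = P(outcome | unexposed) = 15/343 = 0.043732
Under exogeneity and monotonicity, PNS = p₁ − p₀.
PNS = 0.10988 − 0.043732 = 0.066148

PNS ≈ 0.066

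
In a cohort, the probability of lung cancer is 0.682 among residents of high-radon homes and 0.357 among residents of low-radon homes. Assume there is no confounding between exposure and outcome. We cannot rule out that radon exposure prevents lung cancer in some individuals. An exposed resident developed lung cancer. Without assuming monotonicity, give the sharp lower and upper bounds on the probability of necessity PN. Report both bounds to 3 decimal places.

0.477 ≤ PN ≤ 0.943

Let p₁ = 0.682, p₀ = 0.357.
Under exogeneity alone the bounds on PN are max{0,(p₁−p₀)/p₁} ≤ PN ≤ min{1,(1−p₀)/p₁}.
  lower = (p₁ − p₀)/p₁ = 0.325 / 0.682 ≈ 0.4765
  upper = min{1, (1 − p₀)/p₁} = 0.643 / 0.682 ≈ 0.9428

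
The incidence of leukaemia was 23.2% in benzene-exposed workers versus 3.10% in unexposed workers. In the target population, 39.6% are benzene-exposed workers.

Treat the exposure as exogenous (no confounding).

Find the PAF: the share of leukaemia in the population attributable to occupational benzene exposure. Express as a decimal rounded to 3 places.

p₁ = 0.232, p₀ = 0.031.
Overall risk P(Y=1) = π·p₁ + (1−π)·p₀ = 0.396×0.232 + 0.604×0.031 = 0.1106.
Under exogeneity, PAF = [P(Y=1) − p₀] / P(Y=1).
PAF = (0.1106 − 0.031) / 0.1106 ≈ 0.7197

PAF ≈ 0.720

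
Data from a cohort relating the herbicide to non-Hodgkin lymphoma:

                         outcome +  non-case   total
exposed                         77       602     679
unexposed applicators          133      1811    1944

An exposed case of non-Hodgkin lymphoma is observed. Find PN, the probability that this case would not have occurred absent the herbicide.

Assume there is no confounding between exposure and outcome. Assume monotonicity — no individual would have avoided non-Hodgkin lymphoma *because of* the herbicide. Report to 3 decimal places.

PN ≈ 0.397

p₁ = P(outcome | exposed) = 77/679 = 0.1134
p₀ = P(outcome | unexposed) = 133/1944 = 0.068416
Under exogeneity and monotonicity, PN = (p₁ − p₀) / p₁.
PN = (0.1134 − 0.068416) / 0.1134 = 0.044986 / 0.1134 ≈ 0.3967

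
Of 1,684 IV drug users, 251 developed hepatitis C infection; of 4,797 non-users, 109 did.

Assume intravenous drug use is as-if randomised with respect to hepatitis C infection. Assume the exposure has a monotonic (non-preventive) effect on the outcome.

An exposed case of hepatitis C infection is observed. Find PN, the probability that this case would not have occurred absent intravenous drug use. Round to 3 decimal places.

PN ≈ 0.848

p₁ = P(outcome | exposed) = 251/1684 = 0.14905
p₀ = P(outcome | unexposed) = 109/4797 = 0.022723
Under exogeneity and monotonicity, PN = (p₁ − p₀) / p₁.
PN = (0.14905 − 0.022723) / 0.14905 = 0.12633 / 0.14905 ≈ 0.8476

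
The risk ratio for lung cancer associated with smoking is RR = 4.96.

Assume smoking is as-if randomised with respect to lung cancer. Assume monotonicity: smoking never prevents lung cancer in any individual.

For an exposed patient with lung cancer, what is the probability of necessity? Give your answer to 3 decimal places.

PN ≈ 0.798

Under exogeneity and monotonicity, PN = (RR − 1) / RR = 1 − 1/RR.
PN = (4.96 − 1) / 4.96 = 3.96 / 4.96 ≈ 0.7984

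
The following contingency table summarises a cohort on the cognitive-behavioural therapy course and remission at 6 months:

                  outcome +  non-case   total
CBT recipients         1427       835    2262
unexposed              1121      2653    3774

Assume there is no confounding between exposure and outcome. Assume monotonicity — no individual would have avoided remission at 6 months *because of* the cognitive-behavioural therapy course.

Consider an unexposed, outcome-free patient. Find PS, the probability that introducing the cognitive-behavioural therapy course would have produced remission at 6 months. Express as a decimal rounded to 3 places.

PS ≈ 0.475

p₁ = P(outcome | exposed) = 1427/2262 = 0.63086
p₀ = P(outcome | unexposed) = 1121/3774 = 0.29703
Under exogeneity and monotonicity, PS = (p₁ − p₀)/(1 − p₀).
PS = (0.63086 − 0.29703) / 0.70297 ≈ 0.4749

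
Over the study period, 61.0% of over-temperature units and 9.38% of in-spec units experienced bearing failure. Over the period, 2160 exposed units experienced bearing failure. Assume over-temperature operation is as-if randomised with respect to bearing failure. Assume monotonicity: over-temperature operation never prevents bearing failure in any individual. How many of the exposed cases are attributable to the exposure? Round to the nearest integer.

about 1828 cases

p₁ = 0.61, p₀ = 0.0938.
PN = (p₁ − p₀)/p₁ = (0.61 − 0.0938) / 0.61 ≈ 0.84623.
Attributable cases ≈ PN × (exposed cases) = 0.84623 × 2160 ≈ 1827.86.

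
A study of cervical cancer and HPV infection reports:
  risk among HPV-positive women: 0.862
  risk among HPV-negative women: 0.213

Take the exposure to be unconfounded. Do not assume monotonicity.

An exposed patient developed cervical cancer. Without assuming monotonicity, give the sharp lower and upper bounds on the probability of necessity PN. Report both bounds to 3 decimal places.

Let p₁ = 0.862, p₀ = 0.213.
Under exogeneity alone the bounds on PN are max{0,(p₁−p₀)/p₁} ≤ PN ≤ min{1,(1−p₀)/p₁}.
  lower = (p₁ − p₀)/p₁ = 0.649 / 0.862 ≈ 0.7529
  upper = min{1, (1 − p₀)/p₁} = 0.787 / 0.862 ≈ 0.9130

0.753 ≤ PN ≤ 0.913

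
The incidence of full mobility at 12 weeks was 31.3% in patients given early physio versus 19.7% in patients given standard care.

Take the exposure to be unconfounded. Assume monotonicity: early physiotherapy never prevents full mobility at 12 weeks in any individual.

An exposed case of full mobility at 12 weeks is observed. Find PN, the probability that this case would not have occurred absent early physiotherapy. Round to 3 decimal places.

p₁ = 0.313, p₀ = 0.197.
Under exogeneity and monotonicity, PN = (p₁ − p₀) / p₁.
PN = (0.313 − 0.197) / 0.313 = 0.116 / 0.313 ≈ 0.3706

PN ≈ 0.371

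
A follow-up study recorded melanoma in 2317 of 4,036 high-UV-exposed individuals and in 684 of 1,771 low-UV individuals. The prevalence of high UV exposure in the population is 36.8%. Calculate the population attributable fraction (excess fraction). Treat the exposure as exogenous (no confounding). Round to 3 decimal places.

PAF ≈ 0.152

p₁ = P(outcome | exposed) = 2317/4036 = 0.57408
p₀ = P(outcome | unexposed) = 684/1771 = 0.38622
Overall risk P(Y=1) = π·p₁ + (1−π)·p₀ = 0.368×0.57408 + 0.632×0.38622 = 0.45536.
Under exogeneity, PAF = [P(Y=1) − p₀] / P(Y=1).
PAF = (0.45536 − 0.38622) / 0.45536 ≈ 0.1518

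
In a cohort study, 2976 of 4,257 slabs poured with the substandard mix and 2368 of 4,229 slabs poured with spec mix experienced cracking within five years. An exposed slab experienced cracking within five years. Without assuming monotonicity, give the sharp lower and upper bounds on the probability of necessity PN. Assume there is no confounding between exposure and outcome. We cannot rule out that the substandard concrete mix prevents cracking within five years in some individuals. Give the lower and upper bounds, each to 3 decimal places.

0.199 ≤ PN ≤ 0.629

p₁ = P(outcome | exposed) = 2976/4257 = 0.69908
p₀ = P(outcome | unexposed) = 2368/4229 = 0.55994
Under exogeneity alone the bounds on PN are max{0,(p₁−p₀)/p₁} ≤ PN ≤ min{1,(1−p₀)/p₁}.
  lower = (p₁ − p₀)/p₁ = 0.13914 / 0.69908 ≈ 0.1990
  upper = min{1, (1 − p₀)/p₁} = 0.44006 / 0.69908 ≈ 0.6295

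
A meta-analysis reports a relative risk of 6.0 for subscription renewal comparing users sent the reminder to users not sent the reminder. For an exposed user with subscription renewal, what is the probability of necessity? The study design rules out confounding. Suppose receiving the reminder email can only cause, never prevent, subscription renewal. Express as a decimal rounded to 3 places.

PN ≈ 0.833

Under exogeneity and monotonicity, PN = (RR − 1) / RR = 1 − 1/RR.
PN = (6.0 − 1) / 6.0 = 5 / 6.0 ≈ 0.8333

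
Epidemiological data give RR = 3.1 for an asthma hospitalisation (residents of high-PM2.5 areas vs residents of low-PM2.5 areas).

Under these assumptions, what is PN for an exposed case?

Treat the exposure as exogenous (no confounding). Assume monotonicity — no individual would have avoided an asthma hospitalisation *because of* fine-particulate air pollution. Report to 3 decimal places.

Under exogeneity and monotonicity, PN = (RR − 1) / RR = 1 − 1/RR.
PN = (3.1 − 1) / 3.1 = 2.1 / 3.1 ≈ 0.6774

PN ≈ 0.677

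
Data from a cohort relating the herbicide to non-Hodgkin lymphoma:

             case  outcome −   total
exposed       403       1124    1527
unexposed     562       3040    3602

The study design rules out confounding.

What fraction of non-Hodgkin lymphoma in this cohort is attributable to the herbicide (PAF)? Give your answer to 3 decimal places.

p₁ = P(outcome | exposed) = 403/1527 = 0.26392
p₀ = P(outcome | unexposed) = 562/3602 = 0.15602
Exposure prevalence π = 1527/5129 = 0.29772; overall risk P(Y=1) = 0.18815.
Under exogeneity, PAF = [P(Y=1) − p₀]/P(Y=1).
PAF = (0.18815 − 0.15602) / 0.18815 ≈ 0.1707

PAF ≈ 0.171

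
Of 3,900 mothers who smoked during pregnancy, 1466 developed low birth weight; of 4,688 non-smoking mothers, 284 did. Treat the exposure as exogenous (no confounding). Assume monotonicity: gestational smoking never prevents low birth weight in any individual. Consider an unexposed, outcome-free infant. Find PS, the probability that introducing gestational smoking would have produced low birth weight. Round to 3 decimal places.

p₁ = P(outcome | exposed) = 1466/3900 = 0.3759
p₀ = P(outcome | unexposed) = 284/4688 = 0.06058
Under exogeneity and monotonicity, PS = (p₁ − p₀) / (1 − p₀).
PS = (0.3759 − 0.06058) / (1 − 0.06058) = 0.31532 / 0.93942 ≈ 0.3357

PS ≈ 0.336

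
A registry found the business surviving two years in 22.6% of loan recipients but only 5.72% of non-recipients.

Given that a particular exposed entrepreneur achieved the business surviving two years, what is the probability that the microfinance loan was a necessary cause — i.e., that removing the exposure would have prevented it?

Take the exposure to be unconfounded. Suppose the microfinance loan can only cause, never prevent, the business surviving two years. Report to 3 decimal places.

PN ≈ 0.747

p₁ = 0.226, p₀ = 0.0572.
Under exogeneity and monotonicity, PN = (p₁ − p₀) / p₁.
PN = (0.226 − 0.0572) / 0.226 = 0.1688 / 0.226 ≈ 0.7469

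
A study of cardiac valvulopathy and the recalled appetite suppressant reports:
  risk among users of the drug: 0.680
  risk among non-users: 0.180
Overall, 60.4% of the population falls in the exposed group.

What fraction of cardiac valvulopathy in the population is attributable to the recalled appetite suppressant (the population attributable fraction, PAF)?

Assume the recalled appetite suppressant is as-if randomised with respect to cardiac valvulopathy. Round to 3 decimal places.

PAF ≈ 0.627

Let p₁ = 0.68, p₀ = 0.18.
Overall risk P(Y=1) = π·p₁ + (1−π)·p₀ = 0.604×0.68 + 0.396×0.18 = 0.482.
Under exogeneity, PAF = [P(Y=1) − p₀] / P(Y=1).
PAF = (0.482 − 0.18) / 0.482 ≈ 0.6266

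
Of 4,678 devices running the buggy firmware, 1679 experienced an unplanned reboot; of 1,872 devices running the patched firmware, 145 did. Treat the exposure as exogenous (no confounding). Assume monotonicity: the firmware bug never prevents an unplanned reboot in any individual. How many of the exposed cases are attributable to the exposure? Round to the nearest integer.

about 1317 cases

p₁ = P(outcome | exposed) = 1679/4678 = 0.35891
p₀ = P(outcome | unexposed) = 145/1872 = 0.077457
PN = (p₁ − p₀)/p₁ = (0.35891 − 0.077457) / 0.35891 ≈ 0.78419.
Attributable cases ≈ PN × (exposed cases) = 0.78419 × 1679 ≈ 1316.65.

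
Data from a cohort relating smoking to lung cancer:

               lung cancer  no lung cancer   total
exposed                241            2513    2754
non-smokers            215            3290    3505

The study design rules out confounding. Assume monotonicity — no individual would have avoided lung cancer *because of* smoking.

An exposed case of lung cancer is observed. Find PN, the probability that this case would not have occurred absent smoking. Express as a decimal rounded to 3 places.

PN ≈ 0.299

p₁ = P(outcome | exposed) = 241/2754 = 0.087509
p₀ = P(outcome | unexposed) = 215/3505 = 0.061341
Under exogeneity and monotonicity, PN = (p₁ − p₀) / p₁.
PN = (0.087509 − 0.061341) / 0.087509 = 0.026168 / 0.087509 ≈ 0.2990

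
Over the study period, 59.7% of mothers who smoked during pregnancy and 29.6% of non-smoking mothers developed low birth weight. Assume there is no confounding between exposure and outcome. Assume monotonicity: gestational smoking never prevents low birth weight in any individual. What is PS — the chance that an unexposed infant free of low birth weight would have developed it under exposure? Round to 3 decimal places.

PS ≈ 0.428

p₁ = 0.597, p₀ = 0.296.
Under exogeneity and monotonicity, PS = (p₁ − p₀) / (1 − p₀).
PS = (0.597 − 0.296) / (1 − 0.296) = 0.301 / 0.704 ≈ 0.4276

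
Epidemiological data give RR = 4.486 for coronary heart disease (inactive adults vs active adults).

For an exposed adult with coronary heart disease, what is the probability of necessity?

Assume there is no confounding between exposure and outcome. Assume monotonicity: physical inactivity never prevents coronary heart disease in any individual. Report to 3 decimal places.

Under exogeneity and monotonicity, PN = (RR − 1) / RR = 1 − 1/RR.
PN = (4.486 − 1) / 4.486 = 3.486 / 4.486 ≈ 0.7771

PN ≈ 0.777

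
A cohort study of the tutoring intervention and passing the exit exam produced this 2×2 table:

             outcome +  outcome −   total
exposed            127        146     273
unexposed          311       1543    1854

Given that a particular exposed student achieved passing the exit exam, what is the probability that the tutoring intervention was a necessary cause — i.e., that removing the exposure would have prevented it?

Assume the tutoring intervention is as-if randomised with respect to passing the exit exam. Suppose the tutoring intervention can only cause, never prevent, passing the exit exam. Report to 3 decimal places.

PN ≈ 0.639

p₁ = P(outcome | exposed) = 127/273 = 0.4652
p₀ = P(outcome | unexposed) = 311/1854 = 0.16775
Under exogeneity and monotonicity, PN = (p₁ − p₀)/p₁.
PN = (0.4652 − 0.16775) / 0.4652 ≈ 0.6394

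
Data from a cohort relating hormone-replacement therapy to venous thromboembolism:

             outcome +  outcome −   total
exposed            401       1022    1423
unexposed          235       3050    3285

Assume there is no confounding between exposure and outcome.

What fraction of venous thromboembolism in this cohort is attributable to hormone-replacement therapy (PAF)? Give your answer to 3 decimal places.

PAF ≈ 0.470

p₁ = P(outcome | exposed) = 401/1423 = 0.2818
p₀ = P(outcome | unexposed) = 235/3285 = 0.071537
Exposure prevalence π = 1423/4708 = 0.30225; overall risk P(Y=1) = 0.13509.
Under exogeneity, PAF = [P(Y=1) − p₀]/P(Y=1).
PAF = (0.13509 − 0.071537) / 0.13509 ≈ 0.4704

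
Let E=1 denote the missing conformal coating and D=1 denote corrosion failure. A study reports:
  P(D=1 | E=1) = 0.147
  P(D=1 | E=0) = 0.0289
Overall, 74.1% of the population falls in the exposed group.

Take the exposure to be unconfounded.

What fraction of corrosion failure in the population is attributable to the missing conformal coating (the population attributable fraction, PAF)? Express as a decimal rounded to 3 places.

PAF ≈ 0.752

Let p₁ = 0.147, p₀ = 0.0289.
Overall risk P(Y=1) = π·p₁ + (1−π)·p₀ = 0.741×0.147 + 0.259×0.0289 = 0.11641.
Under exogeneity, PAF = [P(Y=1) − p₀] / P(Y=1).
PAF = (0.11641 − 0.0289) / 0.11641 ≈ 0.7517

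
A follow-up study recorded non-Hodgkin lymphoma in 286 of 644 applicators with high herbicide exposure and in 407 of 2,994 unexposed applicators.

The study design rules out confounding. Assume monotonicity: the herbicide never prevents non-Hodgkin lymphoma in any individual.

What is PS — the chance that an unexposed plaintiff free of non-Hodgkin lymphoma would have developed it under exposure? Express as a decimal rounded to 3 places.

PS ≈ 0.357

p₁ = P(outcome | exposed) = 286/644 = 0.4441
p₀ = P(outcome | unexposed) = 407/2994 = 0.13594
Under exogeneity and monotonicity, PS = (p₁ − p₀) / (1 − p₀).
PS = (0.4441 − 0.13594) / (1 − 0.13594) = 0.30816 / 0.86406 ≈ 0.3566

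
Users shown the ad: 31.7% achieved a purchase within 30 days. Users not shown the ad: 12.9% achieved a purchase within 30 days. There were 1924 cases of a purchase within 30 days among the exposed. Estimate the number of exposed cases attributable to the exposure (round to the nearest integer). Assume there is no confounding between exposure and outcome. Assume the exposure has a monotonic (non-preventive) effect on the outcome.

p₁ = 0.317, p₀ = 0.129.
PN = (p₁ − p₀)/p₁ = (0.317 − 0.129) / 0.317 ≈ 0.59306.
Attributable cases ≈ PN × (exposed cases) = 0.59306 × 1924 ≈ 1141.05.

about 1141 cases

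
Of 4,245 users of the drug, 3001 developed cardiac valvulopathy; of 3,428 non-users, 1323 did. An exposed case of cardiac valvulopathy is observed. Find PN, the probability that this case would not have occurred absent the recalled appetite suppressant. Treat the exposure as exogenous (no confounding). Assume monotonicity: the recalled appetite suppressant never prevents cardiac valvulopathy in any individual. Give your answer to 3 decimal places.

PN ≈ 0.454

p₁ = P(outcome | exposed) = 3001/4245 = 0.70695
p₀ = P(outcome | unexposed) = 1323/3428 = 0.38594
Under exogeneity and monotonicity, PN = (p₁ − p₀) / p₁.
PN = (0.70695 − 0.38594) / 0.70695 = 0.32101 / 0.70695 ≈ 0.4541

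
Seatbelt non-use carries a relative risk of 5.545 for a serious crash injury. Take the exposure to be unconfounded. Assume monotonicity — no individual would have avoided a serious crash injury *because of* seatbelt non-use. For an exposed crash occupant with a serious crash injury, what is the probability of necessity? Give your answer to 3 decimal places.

Under exogeneity and monotonicity, PN = (RR − 1) / RR = 1 − 1/RR.
PN = (5.545 − 1) / 5.545 = 4.545 / 5.545 ≈ 0.8197

PN ≈ 0.820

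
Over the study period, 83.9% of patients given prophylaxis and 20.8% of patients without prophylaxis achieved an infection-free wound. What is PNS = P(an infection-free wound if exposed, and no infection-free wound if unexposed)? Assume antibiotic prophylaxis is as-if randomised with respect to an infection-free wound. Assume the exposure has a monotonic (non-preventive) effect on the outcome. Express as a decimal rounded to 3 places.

PNS ≈ 0.631

p₁ = 0.839, p₀ = 0.208.
Under exogeneity and monotonicity, PNS = p₁ − p₀.
PNS = 0.839 − 0.208 = 0.631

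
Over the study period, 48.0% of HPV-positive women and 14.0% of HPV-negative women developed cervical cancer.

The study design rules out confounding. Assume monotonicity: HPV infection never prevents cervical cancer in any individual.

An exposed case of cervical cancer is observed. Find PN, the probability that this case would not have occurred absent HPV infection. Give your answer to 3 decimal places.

p₁ = 0.48, p₀ = 0.14.
Under exogeneity and monotonicity, PN = (p₁ − p₀) / p₁.
PN = (0.48 − 0.14) / 0.48 = 0.34 / 0.48 ≈ 0.7083

PN ≈ 0.708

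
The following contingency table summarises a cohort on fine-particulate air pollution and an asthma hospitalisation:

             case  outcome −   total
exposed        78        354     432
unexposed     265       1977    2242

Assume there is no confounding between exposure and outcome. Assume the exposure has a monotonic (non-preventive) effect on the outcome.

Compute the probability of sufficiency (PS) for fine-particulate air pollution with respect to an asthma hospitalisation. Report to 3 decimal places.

PS ≈ 0.071

p₁ = P(outcome | exposed) = 78/432 = 0.18056
p₀ = P(outcome | unexposed) = 265/2242 = 0.1182
Under exogeneity and monotonicity, PS = (p₁ − p₀)/(1 − p₀).
PS = (0.18056 − 0.1182) / 0.8818 ≈ 0.0707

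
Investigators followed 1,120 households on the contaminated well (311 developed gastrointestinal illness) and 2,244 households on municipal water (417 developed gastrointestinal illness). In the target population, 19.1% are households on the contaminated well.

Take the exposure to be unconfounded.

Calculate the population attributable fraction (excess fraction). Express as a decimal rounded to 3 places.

p₁ = P(outcome | exposed) = 311/1120 = 0.27768
p₀ = P(outcome | unexposed) = 417/2244 = 0.18583
Overall risk P(Y=1) = π·p₁ + (1−π)·p₀ = 0.191×0.27768 + 0.809×0.18583 = 0.20337.
Under exogeneity, PAF = [P(Y=1) − p₀] / P(Y=1).
PAF = (0.20337 − 0.18583) / 0.20337 ≈ 0.0863

PAF ≈ 0.086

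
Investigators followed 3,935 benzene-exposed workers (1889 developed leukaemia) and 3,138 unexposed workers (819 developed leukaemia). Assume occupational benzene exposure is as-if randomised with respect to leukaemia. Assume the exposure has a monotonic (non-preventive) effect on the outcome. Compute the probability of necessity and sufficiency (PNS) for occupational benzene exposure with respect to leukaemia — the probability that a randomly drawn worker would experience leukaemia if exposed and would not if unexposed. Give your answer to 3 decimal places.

PNS ≈ 0.219

p₁ = P(outcome | exposed) = 1889/3935 = 0.48005
p₀ = P(outcome | unexposed) = 819/3138 = 0.26099
Under exogeneity and monotonicity, PNS = p₁ − p₀.
PNS = 0.48005 − 0.26099 = 0.21906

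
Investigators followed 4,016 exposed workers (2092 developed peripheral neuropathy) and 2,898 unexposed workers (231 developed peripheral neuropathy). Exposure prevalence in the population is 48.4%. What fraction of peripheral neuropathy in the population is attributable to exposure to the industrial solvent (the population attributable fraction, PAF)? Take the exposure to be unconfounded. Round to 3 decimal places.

p₁ = P(outcome | exposed) = 2092/4016 = 0.52092
p₀ = P(outcome | unexposed) = 231/2898 = 0.07971
Overall risk P(Y=1) = π·p₁ + (1−π)·p₀ = 0.484×0.52092 + 0.516×0.07971 = 0.29325.
Under exogeneity, PAF = [P(Y=1) − p₀] / P(Y=1).
PAF = (0.29325 − 0.07971) / 0.29325 ≈ 0.7282

PAF ≈ 0.728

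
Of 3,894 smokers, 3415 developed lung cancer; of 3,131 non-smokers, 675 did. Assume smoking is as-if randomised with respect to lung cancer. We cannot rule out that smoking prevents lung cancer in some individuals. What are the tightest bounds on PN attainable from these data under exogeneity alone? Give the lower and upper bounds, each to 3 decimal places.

p₁ = P(outcome | exposed) = 3415/3894 = 0.87699
p₀ = P(outcome | unexposed) = 675/3131 = 0.21559
Under exogeneity alone the bounds on PN are max{0,(p₁−p₀)/p₁} ≤ PN ≤ min{1,(1−p₀)/p₁}.
  lower = (p₁ − p₀)/p₁ = 0.6614 / 0.87699 ≈ 0.7542
  upper = min{1, (1 − p₀)/p₁} = 0.78441 / 0.87699 ≈ 0.8944

0.754 ≤ PN ≤ 0.894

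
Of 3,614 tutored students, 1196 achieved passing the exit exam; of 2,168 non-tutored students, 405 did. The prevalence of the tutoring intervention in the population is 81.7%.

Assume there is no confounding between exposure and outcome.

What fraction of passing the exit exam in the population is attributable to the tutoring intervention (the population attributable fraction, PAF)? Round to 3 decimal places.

p₁ = P(outcome | exposed) = 1196/3614 = 0.33094
p₀ = P(outcome | unexposed) = 405/2168 = 0.18681
Overall risk P(Y=1) = π·p₁ + (1−π)·p₀ = 0.817×0.33094 + 0.183×0.18681 = 0.30456.
Under exogeneity, PAF = [P(Y=1) − p₀] / P(Y=1).
PAF = (0.30456 − 0.18681) / 0.30456 ≈ 0.3866

PAF ≈ 0.387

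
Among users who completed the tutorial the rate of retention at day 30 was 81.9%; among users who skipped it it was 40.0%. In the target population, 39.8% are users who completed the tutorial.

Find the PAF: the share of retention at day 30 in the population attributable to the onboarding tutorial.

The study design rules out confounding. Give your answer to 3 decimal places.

PAF ≈ 0.294

p₁ = 0.819, p₀ = 0.4.
Overall risk P(Y=1) = π·p₁ + (1−π)·p₀ = 0.398×0.819 + 0.602×0.4 = 0.56676.
Under exogeneity, PAF = [P(Y=1) − p₀] / P(Y=1).
PAF = (0.56676 − 0.4) / 0.56676 ≈ 0.2942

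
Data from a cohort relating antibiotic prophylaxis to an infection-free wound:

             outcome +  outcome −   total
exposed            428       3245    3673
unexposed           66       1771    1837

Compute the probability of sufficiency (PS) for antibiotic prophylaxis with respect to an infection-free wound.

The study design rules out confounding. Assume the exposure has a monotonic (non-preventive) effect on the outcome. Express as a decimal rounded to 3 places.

p₁ = P(outcome | exposed) = 428/3673 = 0.11653
p₀ = P(outcome | unexposed) = 66/1837 = 0.035928
Under exogeneity and monotonicity, PS = (p₁ − p₀) / (1 − p₀).
PS = (0.11653 − 0.035928) / (1 − 0.035928) = 0.080598 / 0.96407 ≈ 0.0836

PS ≈ 0.084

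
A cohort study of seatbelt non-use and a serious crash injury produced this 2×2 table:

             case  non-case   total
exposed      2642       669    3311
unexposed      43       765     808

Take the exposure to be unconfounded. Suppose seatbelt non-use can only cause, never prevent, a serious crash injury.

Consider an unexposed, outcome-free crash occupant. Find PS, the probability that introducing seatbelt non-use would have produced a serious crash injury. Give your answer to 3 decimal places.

PS ≈ 0.787

p₁ = P(outcome | exposed) = 2642/3311 = 0.79795
p₀ = P(outcome | unexposed) = 43/808 = 0.053218
Under exogeneity and monotonicity, PS = (p₁ − p₀) / (1 − p₀).
PS = (0.79795 − 0.053218) / (1 − 0.053218) = 0.74473 / 0.94678 ≈ 0.7866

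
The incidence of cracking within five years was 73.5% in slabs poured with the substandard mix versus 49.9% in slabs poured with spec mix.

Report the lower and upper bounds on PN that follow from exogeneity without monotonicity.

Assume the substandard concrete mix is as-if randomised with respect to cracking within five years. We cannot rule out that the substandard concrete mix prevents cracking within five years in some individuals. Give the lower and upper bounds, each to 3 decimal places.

p₁ = 0.735, p₀ = 0.499.
Under exogeneity alone the bounds on PN are max{0,(p₁−p₀)/p₁} ≤ PN ≤ min{1,(1−p₀)/p₁}.
  lower = (p₁ − p₀)/p₁ = 0.236 / 0.735 ≈ 0.3211
  upper = min{1, (1 − p₀)/p₁} = 0.501 / 0.735 ≈ 0.6816

0.321 ≤ PN ≤ 0.682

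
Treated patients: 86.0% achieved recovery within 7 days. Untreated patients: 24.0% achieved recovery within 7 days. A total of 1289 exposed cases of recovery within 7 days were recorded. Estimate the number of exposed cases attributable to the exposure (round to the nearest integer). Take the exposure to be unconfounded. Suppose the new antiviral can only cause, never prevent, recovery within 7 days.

p₁ = 0.86, p₀ = 0.24.
PN = (p₁ − p₀)/p₁ = (0.86 − 0.24) / 0.86 ≈ 0.72093.
Attributable cases ≈ PN × (exposed cases) = 0.72093 × 1289 ≈ 929.28.

about 929 cases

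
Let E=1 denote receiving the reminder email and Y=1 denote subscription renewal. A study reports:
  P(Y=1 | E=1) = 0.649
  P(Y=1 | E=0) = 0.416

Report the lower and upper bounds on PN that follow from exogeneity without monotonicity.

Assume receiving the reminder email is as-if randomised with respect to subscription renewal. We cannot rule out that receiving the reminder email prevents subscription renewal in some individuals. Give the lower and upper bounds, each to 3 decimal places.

Let p₁ = 0.649, p₀ = 0.416.
Under exogeneity alone the bounds on PN are max{0,(p₁−p₀)/p₁} ≤ PN ≤ min{1,(1−p₀)/p₁}.
  lower = (p₁ − p₀)/p₁ = 0.233 / 0.649 ≈ 0.3590
  upper = min{1, (1 − p₀)/p₁} = 0.584 / 0.649 ≈ 0.8998

0.359 ≤ PN ≤ 0.900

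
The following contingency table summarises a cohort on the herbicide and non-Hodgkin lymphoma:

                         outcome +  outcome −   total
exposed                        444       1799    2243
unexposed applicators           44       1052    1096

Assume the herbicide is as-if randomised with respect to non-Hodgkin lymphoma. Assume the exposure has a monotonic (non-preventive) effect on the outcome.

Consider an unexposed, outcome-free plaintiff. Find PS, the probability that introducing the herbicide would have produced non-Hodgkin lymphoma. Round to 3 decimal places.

p₁ = P(outcome | exposed) = 444/2243 = 0.19795
p₀ = P(outcome | unexposed) = 44/1096 = 0.040146
Under exogeneity and monotonicity, PS = (p₁ − p₀)/(1 − p₀).
PS = (0.19795 − 0.040146) / 0.95985 ≈ 0.1644

PS ≈ 0.164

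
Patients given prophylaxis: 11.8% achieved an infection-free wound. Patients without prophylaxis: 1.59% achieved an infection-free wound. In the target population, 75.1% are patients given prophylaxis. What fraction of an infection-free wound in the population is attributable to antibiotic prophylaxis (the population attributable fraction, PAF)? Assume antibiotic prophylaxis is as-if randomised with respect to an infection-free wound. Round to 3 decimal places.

PAF ≈ 0.828

p₁ = 0.118, p₀ = 0.0159.
Overall risk P(Y=1) = π·p₁ + (1−π)·p₀ = 0.751×0.118 + 0.249×0.0159 = 0.092577.
Under exogeneity, PAF = [P(Y=1) − p₀] / P(Y=1).
PAF = (0.092577 − 0.0159) / 0.092577 ≈ 0.8283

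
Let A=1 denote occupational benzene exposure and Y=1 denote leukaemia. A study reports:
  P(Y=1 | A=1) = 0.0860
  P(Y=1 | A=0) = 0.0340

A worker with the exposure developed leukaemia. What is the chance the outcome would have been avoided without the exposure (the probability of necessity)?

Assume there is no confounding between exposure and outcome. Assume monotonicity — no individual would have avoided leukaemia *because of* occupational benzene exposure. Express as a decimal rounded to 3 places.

PN ≈ 0.605

Let p₁ = 0.086, p₀ = 0.034.
Under exogeneity and monotonicity, PN = (p₁ − p₀) / p₁.
PN = (0.086 − 0.034) / 0.086 = 0.052 / 0.086 ≈ 0.6047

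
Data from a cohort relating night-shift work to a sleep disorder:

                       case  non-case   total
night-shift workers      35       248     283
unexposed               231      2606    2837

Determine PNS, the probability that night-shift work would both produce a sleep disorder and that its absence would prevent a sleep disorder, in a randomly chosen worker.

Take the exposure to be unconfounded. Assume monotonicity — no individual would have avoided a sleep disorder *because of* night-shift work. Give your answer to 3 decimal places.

p₁ = P(outcome | exposed) = 35/283 = 0.12367
p₀ = P(outcome | unexposed) = 231/2837 = 0.081424
Under exogeneity and monotonicity, PNS = p₁ − p₀.
PNS = 0.12367 − 0.081424 = 0.042251

PNS ≈ 0.042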